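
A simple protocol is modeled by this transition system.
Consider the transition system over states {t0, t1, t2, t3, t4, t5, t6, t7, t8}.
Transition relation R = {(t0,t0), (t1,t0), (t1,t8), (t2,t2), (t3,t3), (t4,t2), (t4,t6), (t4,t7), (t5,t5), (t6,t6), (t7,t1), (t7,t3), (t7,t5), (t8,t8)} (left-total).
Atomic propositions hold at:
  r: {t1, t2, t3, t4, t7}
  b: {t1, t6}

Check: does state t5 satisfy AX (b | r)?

Sat(b | r) = {t1, t2, t3, t4, t6, t7}
Sat(AX (b | r)) = {s : every successor in {t1, t2, t3, t4, t6, t7}} = {t2, t3, t4, t6}
t5 ∉ Sat(AX (b | r)) = {t2, t3, t4, t6}, so the formula does not hold at t5.

No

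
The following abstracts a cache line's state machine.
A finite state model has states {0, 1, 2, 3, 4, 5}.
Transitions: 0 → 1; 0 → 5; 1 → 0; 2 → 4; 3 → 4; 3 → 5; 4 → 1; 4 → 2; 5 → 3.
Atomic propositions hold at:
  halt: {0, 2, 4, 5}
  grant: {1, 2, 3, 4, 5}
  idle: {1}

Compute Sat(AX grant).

Sat(AX grant) = {s : every successor in {1, 2, 3, 4, 5}} = {0, 2, 3, 4, 5}

{0, 2, 3, 4, 5}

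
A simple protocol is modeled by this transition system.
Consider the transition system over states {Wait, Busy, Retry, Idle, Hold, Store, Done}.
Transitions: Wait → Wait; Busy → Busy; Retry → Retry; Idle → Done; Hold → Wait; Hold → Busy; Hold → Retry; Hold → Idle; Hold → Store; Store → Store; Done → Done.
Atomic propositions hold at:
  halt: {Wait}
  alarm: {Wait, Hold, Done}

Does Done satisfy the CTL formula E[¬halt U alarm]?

Yes

Sat(¬halt) = {Busy, Retry, Idle, Hold, Store, Done}
E[¬halt U alarm]: least fixpoint, start Z0 = Sat(alarm) = {Wait, Hold, Done}, add states in Sat(¬halt) with some successor in Z. Z1 = {Wait, Idle, Hold, Done}; fixed.
Sat(E[¬halt U alarm]) = {Wait, Idle, Hold, Done}
Done ∈ Sat(E[¬halt U alarm]) = {Wait, Idle, Hold, Done}, so the formula holds at Done.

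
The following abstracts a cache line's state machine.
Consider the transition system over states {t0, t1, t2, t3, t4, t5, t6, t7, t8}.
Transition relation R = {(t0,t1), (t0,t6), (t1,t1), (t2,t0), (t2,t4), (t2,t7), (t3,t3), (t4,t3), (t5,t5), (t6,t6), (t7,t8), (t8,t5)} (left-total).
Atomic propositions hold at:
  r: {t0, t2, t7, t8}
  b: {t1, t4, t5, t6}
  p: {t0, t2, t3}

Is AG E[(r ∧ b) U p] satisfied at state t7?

No

Sat(r ∧ b) = ∅
E[(r ∧ b) U p]: least fixpoint, start Z0 = Sat(p) = {t0, t2, t3}, add states in Sat(r ∧ b) with some successor in Z. Already a fixed point.
Sat(E[(r ∧ b) U p]) = {t0, t2, t3}
AG E[(r ∧ b) U p]: greatest fixpoint, start Z0 = {t0, t2, t3}, keep only states in Sat with every successor in Z. Z1 = {t3}; fixed.
Sat(AG E[(r ∧ b) U p]) = {t3}
t7 ∉ Sat(AG E[(r ∧ b) U p]) = {t3}, so the formula does not hold at t7.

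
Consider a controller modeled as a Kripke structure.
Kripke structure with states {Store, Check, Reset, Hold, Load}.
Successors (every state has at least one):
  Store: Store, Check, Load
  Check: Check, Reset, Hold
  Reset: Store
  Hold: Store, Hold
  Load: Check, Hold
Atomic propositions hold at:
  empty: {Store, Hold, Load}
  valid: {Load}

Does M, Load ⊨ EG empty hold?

Yes

EG empty: greatest fixpoint, start Z0 = {Store, Hold, Load}, keep only states in Sat with some successor in Z. Already a fixed point.
Sat(EG empty) = {Store, Hold, Load}
Load ∈ Sat(EG empty) = {Store, Hold, Load}, so the formula holds at Load.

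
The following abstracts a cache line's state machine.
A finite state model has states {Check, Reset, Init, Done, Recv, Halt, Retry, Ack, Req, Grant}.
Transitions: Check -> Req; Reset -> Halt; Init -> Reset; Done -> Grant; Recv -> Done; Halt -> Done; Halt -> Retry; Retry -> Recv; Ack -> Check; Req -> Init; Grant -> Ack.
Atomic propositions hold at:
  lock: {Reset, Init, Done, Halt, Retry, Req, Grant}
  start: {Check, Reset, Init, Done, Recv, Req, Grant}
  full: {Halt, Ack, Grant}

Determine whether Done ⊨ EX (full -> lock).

Sat(full -> lock) = {Check, Reset, Init, Done, Recv, Halt, Retry, Req, Grant}
Sat(EX (full -> lock)) = {s : some successor in {Check, Reset, Init, Done, Recv, Halt, Retry, Req, Grant}} = {Check, Reset, Init, Done, Recv, Halt, Retry, Ack, Req}
Done ∈ Sat(EX (full -> lock)) = {Check, Reset, Init, Done, Recv, Halt, Retry, Ack, Req}, so the formula holds at Done.

Yes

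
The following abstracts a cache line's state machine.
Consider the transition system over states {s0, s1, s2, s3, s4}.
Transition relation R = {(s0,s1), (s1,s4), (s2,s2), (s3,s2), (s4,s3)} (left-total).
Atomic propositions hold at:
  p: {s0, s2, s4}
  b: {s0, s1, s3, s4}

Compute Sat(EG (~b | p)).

{s2}

Sat(~b) = {s2}
Sat(~b | p) = {s0, s2, s4}
EG (~b | p): greatest fixpoint, start Z0 = {s0, s2, s4}, keep only states in Sat with some successor in Z. Z1 = {s2}; fixed.
Sat(EG (~b | p)) = {s2}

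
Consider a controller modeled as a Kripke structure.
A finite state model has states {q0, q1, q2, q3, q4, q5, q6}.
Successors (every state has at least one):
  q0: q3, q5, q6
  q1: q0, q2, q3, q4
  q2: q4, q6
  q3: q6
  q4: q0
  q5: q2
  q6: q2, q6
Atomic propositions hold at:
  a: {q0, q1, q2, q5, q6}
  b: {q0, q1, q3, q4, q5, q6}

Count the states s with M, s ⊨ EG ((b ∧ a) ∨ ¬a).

Sat(b ∧ a) = {q0, q1, q5, q6}
Sat(¬a) = {q3, q4}
Sat((b ∧ a) ∨ ¬a) = {q0, q1, q3, q4, q5, q6}
EG ((b ∧ a) ∨ ¬a): greatest fixpoint, start Z0 = {q0, q1, q3, q4, q5, q6}, keep only states in Sat with some successor in Z. Z1 = {q0, q1, q3, q4, q6}; fixed.
Sat(EG ((b ∧ a) ∨ ¬a)) = {q0, q1, q3, q4, q6}
|Sat(EG ((b ∧ a) ∨ ¬a))| = |{q0, q1, q3, q4, q6}| = 5.

5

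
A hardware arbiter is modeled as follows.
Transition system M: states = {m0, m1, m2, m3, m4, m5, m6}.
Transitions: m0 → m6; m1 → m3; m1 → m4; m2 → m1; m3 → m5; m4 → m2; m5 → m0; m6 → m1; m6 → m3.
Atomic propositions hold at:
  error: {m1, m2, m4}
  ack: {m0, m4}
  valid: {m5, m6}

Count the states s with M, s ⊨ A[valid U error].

A[valid U error]: least fixpoint, start Z0 = Sat(error) = {m1, m2, m4}, add states in Sat(valid) with every successor in Z. Already a fixed point.
Sat(A[valid U error]) = {m1, m2, m4}
|Sat(A[valid U error])| = |{m1, m2, m4}| = 3.

3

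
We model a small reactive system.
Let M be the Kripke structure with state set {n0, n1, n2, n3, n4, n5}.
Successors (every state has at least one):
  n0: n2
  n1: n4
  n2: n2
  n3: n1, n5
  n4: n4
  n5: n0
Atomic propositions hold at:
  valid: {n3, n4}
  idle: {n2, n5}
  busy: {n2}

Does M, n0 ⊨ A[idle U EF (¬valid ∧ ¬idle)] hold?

Yes

Sat(¬valid) = {n0, n1, n2, n5}
Sat(¬idle) = {n0, n1, n3, n4}
Sat(¬valid ∧ ¬idle) = {n0, n1}
EF (¬valid ∧ ¬idle): least fixpoint, start Z0 = {n0, n1}, add states with some successor in Z. Z1 = {n0, n1, n3, n5}; fixed.
Sat(EF (¬valid ∧ ¬idle)) = {n0, n1, n3, n5}
A[idle U EF (¬valid ∧ ¬idle)]: least fixpoint, start Z0 = Sat(EF (¬valid ∧ ¬idle)) = {n0, n1, n3, n5}, add states in Sat(idle) with every successor in Z. Already a fixed point.
Sat(A[idle U EF (¬valid ∧ ¬idle)]) = {n0, n1, n3, n5}
n0 ∈ Sat(A[idle U EF (¬valid ∧ ¬idle)]) = {n0, n1, n3, n5}, so the formula holds at n0.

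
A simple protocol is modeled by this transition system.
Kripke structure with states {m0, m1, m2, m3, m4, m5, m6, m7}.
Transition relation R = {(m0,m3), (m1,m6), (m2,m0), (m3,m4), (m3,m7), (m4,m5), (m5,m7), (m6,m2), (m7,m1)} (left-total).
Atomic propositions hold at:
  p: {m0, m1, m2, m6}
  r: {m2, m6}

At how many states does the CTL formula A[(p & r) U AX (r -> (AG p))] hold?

7

Sat(p & r) = {m2, m6}
AG p: greatest fixpoint, start Z0 = {m0, m1, m2, m6}, keep only states in Sat with every successor in Z. Z1 = {m1, m2, m6}; Z2 = {m1, m6}; Z3 = {m1}; Z4 = ∅; fixed.
Sat(AG p) = ∅
Sat(r -> (AG p)) = {m0, m1, m3, m4, m5, m7}
Sat(AX (r -> (AG p))) = {s : every successor in {m0, m1, m3, m4, m5, m7}} = {m0, m2, m3, m4, m5, m7}
A[(p & r) U AX (r -> (AG p))]: least fixpoint, start Z0 = Sat(AX (r -> (AG p))) = {m0, m2, m3, m4, m5, m7}, add states in Sat(p & r) with every successor in Z. Z1 = {m0, m2, m3, m4, m5, m6, m7}; fixed.
Sat(A[(p & r) U AX (r -> (AG p))]) = {m0, m2, m3, m4, m5, m6, m7}
|Sat(A[(p & r) U AX (r -> (AG p))])| = |{m0, m2, m3, m4, m5, m6, m7}| = 7.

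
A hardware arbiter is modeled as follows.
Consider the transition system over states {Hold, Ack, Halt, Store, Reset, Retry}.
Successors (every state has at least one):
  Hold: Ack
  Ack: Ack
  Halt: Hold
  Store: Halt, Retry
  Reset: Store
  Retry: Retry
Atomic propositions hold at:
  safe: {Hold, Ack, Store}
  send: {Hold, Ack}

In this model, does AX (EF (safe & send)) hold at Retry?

Sat(safe & send) = {Hold, Ack}
EF (safe & send): least fixpoint, start Z0 = {Hold, Ack}, add states with some successor in Z. Z1 = {Hold, Ack, Halt}; Z2 = {Hold, Ack, Halt, Store}; Z3 = {Hold, Ack, Halt, Store, Reset}; fixed.
Sat(EF (safe & send)) = {Hold, Ack, Halt, Store, Reset}
Sat(AX (EF (safe & send))) = {s : every successor in {Hold, Ack, Halt, Store, Reset}} = {Hold, Ack, Halt, Reset}
Retry ∉ Sat(AX (EF (safe & send))) = {Hold, Ack, Halt, Reset}, so the formula does not hold at Retry.

No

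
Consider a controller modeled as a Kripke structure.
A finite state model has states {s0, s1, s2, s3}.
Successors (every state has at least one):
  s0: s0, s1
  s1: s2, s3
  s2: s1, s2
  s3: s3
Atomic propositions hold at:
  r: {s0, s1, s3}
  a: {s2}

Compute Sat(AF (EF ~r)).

{s0, s1, s2}

Sat(~r) = {s2}
EF ~r: least fixpoint, start Z0 = {s2}, add states with some successor in Z. Z1 = {s1, s2}; Z2 = {s0, s1, s2}; fixed.
Sat(EF ~r) = {s0, s1, s2}
AF (EF ~r): least fixpoint, start Z0 = {s0, s1, s2}, add states with every successor in Z. Already a fixed point.
Sat(AF (EF ~r)) = {s0, s1, s2}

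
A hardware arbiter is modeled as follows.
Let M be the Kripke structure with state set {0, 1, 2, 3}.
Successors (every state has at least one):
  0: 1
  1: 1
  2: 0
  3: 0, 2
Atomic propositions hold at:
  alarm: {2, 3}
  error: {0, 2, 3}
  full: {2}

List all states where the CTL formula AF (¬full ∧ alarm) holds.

Sat(¬full) = {0, 1, 3}
Sat(¬full ∧ alarm) = {3}
AF (¬full ∧ alarm): least fixpoint, start Z0 = {3}, add states with every successor in Z. Already a fixed point.
Sat(AF (¬full ∧ alarm)) = {3}

{3}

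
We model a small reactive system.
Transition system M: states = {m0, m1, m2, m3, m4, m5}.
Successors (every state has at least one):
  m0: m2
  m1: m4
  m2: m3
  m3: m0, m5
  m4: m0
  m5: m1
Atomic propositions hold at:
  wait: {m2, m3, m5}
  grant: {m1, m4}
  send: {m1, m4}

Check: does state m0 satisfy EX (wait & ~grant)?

Sat(~grant) = {m0, m2, m3, m5}
Sat(wait & ~grant) = {m2, m3, m5}
Sat(EX (wait & ~grant)) = {s : some successor in {m2, m3, m5}} = {m0, m2, m3}
m0 ∈ Sat(EX (wait & ~grant)) = {m0, m2, m3}, so the formula holds at m0.

Yes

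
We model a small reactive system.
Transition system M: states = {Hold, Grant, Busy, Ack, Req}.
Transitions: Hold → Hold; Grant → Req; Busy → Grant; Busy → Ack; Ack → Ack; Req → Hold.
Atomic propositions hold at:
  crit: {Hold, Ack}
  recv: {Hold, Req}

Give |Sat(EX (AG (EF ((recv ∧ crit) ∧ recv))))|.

4

Sat(recv ∧ crit) = {Hold}
Sat((recv ∧ crit) ∧ recv) = {Hold}
EF ((recv ∧ crit) ∧ recv): least fixpoint, start Z0 = {Hold}, add states with some successor in Z. Z1 = {Hold, Req}; Z2 = {Hold, Grant, Req}; Z3 = {Hold, Grant, Busy, Req}; fixed.
Sat(EF ((recv ∧ crit) ∧ recv)) = {Hold, Grant, Busy, Req}
AG (EF ((recv ∧ crit) ∧ recv)): greatest fixpoint, start Z0 = {Hold, Grant, Busy, Req}, keep only states in Sat with every successor in Z. Z1 = {Hold, Grant, Req}; fixed.
Sat(AG (EF ((recv ∧ crit) ∧ recv))) = {Hold, Grant, Req}
Sat(EX (AG (EF ((recv ∧ crit) ∧ recv)))) = {s : some successor in {Hold, Grant, Req}} = {Hold, Grant, Busy, Req}
|Sat(EX (AG (EF ((recv ∧ crit) ∧ recv))))| = |{Hold, Grant, Busy, Req}| = 4.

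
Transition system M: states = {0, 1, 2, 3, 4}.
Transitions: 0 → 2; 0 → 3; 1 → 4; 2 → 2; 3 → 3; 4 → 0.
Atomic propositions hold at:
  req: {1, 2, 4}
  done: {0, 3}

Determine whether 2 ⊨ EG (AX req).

Yes

Sat(AX req) = {s : every successor in {1, 2, 4}} = {1, 2}
EG (AX req): greatest fixpoint, start Z0 = {1, 2}, keep only states in Sat with some successor in Z. Z1 = {2}; fixed.
Sat(EG (AX req)) = {2}
2 ∈ Sat(EG (AX req)) = {2}, so the formula holds at 2.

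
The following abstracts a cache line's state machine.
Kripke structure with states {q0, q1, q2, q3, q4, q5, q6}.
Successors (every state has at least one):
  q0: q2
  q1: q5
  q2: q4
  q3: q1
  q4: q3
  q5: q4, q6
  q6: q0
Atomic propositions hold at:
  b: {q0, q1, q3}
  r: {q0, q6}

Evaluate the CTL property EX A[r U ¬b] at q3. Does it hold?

Sat(¬b) = {q2, q4, q5, q6}
A[r U ¬b]: least fixpoint, start Z0 = Sat(¬b) = {q2, q4, q5, q6}, add states in Sat(r) with every successor in Z. Z1 = {q0, q2, q4, q5, q6}; fixed.
Sat(A[r U ¬b]) = {q0, q2, q4, q5, q6}
Sat(EX A[r U ¬b]) = {s : some successor in {q0, q2, q4, q5, q6}} = {q0, q1, q2, q5, q6}
q3 ∉ Sat(EX A[r U ¬b]) = {q0, q1, q2, q5, q6}, so the formula does not hold at q3.

No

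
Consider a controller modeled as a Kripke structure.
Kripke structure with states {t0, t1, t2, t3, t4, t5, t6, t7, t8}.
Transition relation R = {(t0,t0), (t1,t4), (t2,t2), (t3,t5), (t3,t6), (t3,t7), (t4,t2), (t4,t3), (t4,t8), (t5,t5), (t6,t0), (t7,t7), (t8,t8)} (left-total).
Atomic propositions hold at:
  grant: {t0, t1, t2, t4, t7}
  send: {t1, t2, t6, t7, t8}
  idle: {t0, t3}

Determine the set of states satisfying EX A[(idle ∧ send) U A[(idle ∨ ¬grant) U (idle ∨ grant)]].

{t0, t1, t2, t3, t4, t6, t7}

Sat(idle ∧ send) = ∅
Sat(¬grant) = {t3, t5, t6, t8}
Sat(idle ∨ ¬grant) = {t0, t3, t5, t6, t8}
Sat(idle ∨ grant) = {t0, t1, t2, t3, t4, t7}
A[(idle ∨ ¬grant) U (idle ∨ grant)]: least fixpoint, start Z0 = Sat((idle ∨ grant)) = {t0, t1, t2, t3, t4, t7}, add states in Sat(idle ∨ ¬grant) with every successor in Z. Z1 = {t0, t1, t2, t3, t4, t6, t7}; fixed.
Sat(A[(idle ∨ ¬grant) U (idle ∨ grant)]) = {t0, t1, t2, t3, t4, t6, t7}
A[(idle ∧ send) U A[(idle ∨ ¬grant) U (idle ∨ grant)]]: least fixpoint, start Z0 = Sat(A[(idle ∨ ¬grant) U (idle ∨ grant)]) = {t0, t1, t2, t3, t4, t6, t7}, add states in Sat(idle ∧ send) with every successor in Z. Already a fixed point.
Sat(A[(idle ∧ send) U A[(idle ∨ ¬grant) U (idle ∨ grant)]]) = {t0, t1, t2, t3, t4, t6, t7}
Sat(EX A[(idle ∧ send) U A[(idle ∨ ¬grant) U (idle ∨ grant)]]) = {s : some successor in {t0, t1, t2, t3, t4, t6, t7}} = {t0, t1, t2, t3, t4, t6, t7}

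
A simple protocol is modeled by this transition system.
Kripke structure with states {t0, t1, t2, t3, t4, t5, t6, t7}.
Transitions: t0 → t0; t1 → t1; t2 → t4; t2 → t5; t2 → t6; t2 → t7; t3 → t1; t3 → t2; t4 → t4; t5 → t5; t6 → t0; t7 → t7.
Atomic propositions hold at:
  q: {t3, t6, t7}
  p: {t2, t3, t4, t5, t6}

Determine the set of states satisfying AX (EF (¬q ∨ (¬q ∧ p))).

Sat(¬q) = {t0, t1, t2, t4, t5}
Sat(¬q ∧ p) = {t2, t4, t5}
Sat(¬q ∨ (¬q ∧ p)) = {t0, t1, t2, t4, t5}
EF (¬q ∨ (¬q ∧ p)): least fixpoint, start Z0 = {t0, t1, t2, t4, t5}, add states with some successor in Z. Z1 = {t0, t1, t2, t3, t4, t5, t6}; fixed.
Sat(EF (¬q ∨ (¬q ∧ p))) = {t0, t1, t2, t3, t4, t5, t6}
Sat(AX (EF (¬q ∨ (¬q ∧ p)))) = {s : every successor in {t0, t1, t2, t3, t4, t5, t6}} = {t0, t1, t3, t4, t5, t6}

{t0, t1, t3, t4, t5, t6}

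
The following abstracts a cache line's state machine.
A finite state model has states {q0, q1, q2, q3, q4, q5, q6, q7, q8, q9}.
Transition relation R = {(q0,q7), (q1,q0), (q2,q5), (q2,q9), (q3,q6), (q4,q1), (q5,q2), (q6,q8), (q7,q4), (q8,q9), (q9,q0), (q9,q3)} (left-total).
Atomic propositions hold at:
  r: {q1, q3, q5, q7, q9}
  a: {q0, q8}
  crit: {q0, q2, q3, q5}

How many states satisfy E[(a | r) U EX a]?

5

Sat(a | r) = {q0, q1, q3, q5, q7, q8, q9}
Sat(EX a) = {s : some successor in {q0, q8}} = {q1, q6, q9}
E[(a | r) U EX a]: least fixpoint, start Z0 = Sat(EX a) = {q1, q6, q9}, add states in Sat(a | r) with some successor in Z. Z1 = {q1, q3, q6, q8, q9}; fixed.
Sat(E[(a | r) U EX a]) = {q1, q3, q6, q8, q9}
|Sat(E[(a | r) U EX a])| = |{q1, q3, q6, q8, q9}| = 5.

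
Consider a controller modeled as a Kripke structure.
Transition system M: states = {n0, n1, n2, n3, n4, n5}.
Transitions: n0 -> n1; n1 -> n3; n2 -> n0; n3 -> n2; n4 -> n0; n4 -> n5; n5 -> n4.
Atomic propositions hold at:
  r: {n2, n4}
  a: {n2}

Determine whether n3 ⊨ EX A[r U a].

A[r U a]: least fixpoint, start Z0 = Sat(a) = {n2}, add states in Sat(r) with every successor in Z. Already a fixed point.
Sat(A[r U a]) = {n2}
Sat(EX A[r U a]) = {s : some successor in {n2}} = {n3}
n3 ∈ Sat(EX A[r U a]) = {n3}, so the formula holds at n3.

Yes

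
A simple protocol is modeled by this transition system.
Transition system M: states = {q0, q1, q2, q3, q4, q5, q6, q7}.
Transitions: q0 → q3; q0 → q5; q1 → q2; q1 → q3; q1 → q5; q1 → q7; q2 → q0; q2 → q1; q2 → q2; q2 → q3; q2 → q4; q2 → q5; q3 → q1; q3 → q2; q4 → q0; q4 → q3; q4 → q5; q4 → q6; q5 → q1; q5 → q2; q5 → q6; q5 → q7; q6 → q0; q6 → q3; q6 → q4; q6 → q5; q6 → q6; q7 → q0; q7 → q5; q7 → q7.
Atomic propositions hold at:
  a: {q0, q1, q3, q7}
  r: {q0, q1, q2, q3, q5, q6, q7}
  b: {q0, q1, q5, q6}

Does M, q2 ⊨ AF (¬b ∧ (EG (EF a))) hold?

Sat(¬b) = {q2, q3, q4, q7}
EF a: least fixpoint, start Z0 = {q0, q1, q3, q7}, add states with some successor in Z. Z1 = {q0, q1, q2, q3, q4, q5, q6, q7}; fixed.
Sat(EF a) = {q0, q1, q2, q3, q4, q5, q6, q7}
EG (EF a): greatest fixpoint, start Z0 = {q0, q1, q2, q3, q4, q5, q6, q7}, keep only states in Sat with some successor in Z. Already a fixed point.
Sat(EG (EF a)) = {q0, q1, q2, q3, q4, q5, q6, q7}
Sat(¬b ∧ (EG (EF a))) = {q2, q3, q4, q7}
AF (¬b ∧ (EG (EF a))): least fixpoint, start Z0 = {q2, q3, q4, q7}, add states with every successor in Z. Already a fixed point.
Sat(AF (¬b ∧ (EG (EF a)))) = {q2, q3, q4, q7}
q2 ∈ Sat(AF (¬b ∧ (EG (EF a)))) = {q2, q3, q4, q7}, so the formula holds at q2.

Yes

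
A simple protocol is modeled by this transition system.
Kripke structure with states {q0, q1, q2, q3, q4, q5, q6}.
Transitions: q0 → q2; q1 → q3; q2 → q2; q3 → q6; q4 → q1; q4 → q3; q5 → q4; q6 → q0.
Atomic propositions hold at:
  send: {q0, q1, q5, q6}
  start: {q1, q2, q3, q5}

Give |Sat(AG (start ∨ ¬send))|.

Sat(¬send) = {q2, q3, q4}
Sat(start ∨ ¬send) = {q1, q2, q3, q4, q5}
AG (start ∨ ¬send): greatest fixpoint, start Z0 = {q1, q2, q3, q4, q5}, keep only states in Sat with every successor in Z. Z1 = {q1, q2, q4, q5}; Z2 = {q2, q5}; Z3 = {q2}; fixed.
Sat(AG (start ∨ ¬send)) = {q2}
|Sat(AG (start ∨ ¬send))| = |{q2}| = 1.

1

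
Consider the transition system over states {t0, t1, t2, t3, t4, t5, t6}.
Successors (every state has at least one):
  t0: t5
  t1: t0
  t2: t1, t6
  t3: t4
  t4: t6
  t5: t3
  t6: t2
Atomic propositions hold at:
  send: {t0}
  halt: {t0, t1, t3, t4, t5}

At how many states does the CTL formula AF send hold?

AF send: least fixpoint, start Z0 = {t0}, add states with every successor in Z. Z1 = {t0, t1}; fixed.
Sat(AF send) = {t0, t1}
|Sat(AF send)| = |{t0, t1}| = 2.

2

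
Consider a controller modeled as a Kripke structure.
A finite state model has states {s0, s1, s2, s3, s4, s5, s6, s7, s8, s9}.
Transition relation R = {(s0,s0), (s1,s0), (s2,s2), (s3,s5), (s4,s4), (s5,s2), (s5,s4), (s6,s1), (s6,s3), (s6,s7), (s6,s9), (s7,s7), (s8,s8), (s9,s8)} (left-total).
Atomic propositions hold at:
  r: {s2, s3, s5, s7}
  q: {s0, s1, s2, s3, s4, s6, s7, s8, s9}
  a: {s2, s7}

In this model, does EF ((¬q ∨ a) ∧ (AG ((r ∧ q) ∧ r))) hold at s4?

Sat(¬q) = {s5}
Sat(¬q ∨ a) = {s2, s5, s7}
Sat(r ∧ q) = {s2, s3, s7}
Sat((r ∧ q) ∧ r) = {s2, s3, s7}
AG ((r ∧ q) ∧ r): greatest fixpoint, start Z0 = {s2, s3, s7}, keep only states in Sat with every successor in Z. Z1 = {s2, s7}; fixed.
Sat(AG ((r ∧ q) ∧ r)) = {s2, s7}
Sat((¬q ∨ a) ∧ (AG ((r ∧ q) ∧ r))) = {s2, s7}
EF ((¬q ∨ a) ∧ (AG ((r ∧ q) ∧ r))): least fixpoint, start Z0 = {s2, s7}, add states with some successor in Z. Z1 = {s2, s5, s6, s7}; Z2 = {s2, s3, s5, s6, s7}; fixed.
Sat(EF ((¬q ∨ a) ∧ (AG ((r ∧ q) ∧ r)))) = {s2, s3, s5, s6, s7}
s4 ∉ Sat(EF ((¬q ∨ a) ∧ (AG ((r ∧ q) ∧ r)))) = {s2, s3, s5, s6, s7}, so the formula does not hold at s4.

No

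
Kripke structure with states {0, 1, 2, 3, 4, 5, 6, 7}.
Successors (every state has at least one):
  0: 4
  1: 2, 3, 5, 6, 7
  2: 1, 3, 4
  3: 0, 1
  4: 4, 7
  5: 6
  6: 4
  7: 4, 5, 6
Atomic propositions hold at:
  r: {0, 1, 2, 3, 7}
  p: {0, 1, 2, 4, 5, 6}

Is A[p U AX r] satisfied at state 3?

Sat(AX r) = {s : every successor in {0, 1, 2, 3, 7}} = {3}
A[p U AX r]: least fixpoint, start Z0 = Sat(AX r) = {3}, add states in Sat(p) with every successor in Z. Already a fixed point.
Sat(A[p U AX r]) = {3}
3 ∈ Sat(A[p U AX r]) = {3}, so the formula holds at 3.

Yes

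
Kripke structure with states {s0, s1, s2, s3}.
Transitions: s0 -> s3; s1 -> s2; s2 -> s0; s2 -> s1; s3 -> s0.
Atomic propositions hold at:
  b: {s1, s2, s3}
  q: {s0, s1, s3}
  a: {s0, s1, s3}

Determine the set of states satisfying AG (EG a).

EG a: greatest fixpoint, start Z0 = {s0, s1, s3}, keep only states in Sat with some successor in Z. Z1 = {s0, s3}; fixed.
Sat(EG a) = {s0, s3}
AG (EG a): greatest fixpoint, start Z0 = {s0, s3}, keep only states in Sat with every successor in Z. Already a fixed point.
Sat(AG (EG a)) = {s0, s3}

{s0, s3}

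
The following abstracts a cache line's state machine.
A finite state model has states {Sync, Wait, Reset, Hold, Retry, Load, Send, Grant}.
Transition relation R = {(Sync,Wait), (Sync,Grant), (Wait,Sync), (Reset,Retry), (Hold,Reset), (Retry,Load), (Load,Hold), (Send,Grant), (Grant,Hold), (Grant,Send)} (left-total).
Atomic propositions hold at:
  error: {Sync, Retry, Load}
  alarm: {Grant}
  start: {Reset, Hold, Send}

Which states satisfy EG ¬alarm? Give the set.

Sat(¬alarm) = {Sync, Wait, Reset, Hold, Retry, Load, Send}
EG ¬alarm: greatest fixpoint, start Z0 = {Sync, Wait, Reset, Hold, Retry, Load, Send}, keep only states in Sat with some successor in Z. Z1 = {Sync, Wait, Reset, Hold, Retry, Load}; fixed.
Sat(EG ¬alarm) = {Sync, Wait, Reset, Hold, Retry, Load}

{Sync, Wait, Reset, Hold, Retry, Load}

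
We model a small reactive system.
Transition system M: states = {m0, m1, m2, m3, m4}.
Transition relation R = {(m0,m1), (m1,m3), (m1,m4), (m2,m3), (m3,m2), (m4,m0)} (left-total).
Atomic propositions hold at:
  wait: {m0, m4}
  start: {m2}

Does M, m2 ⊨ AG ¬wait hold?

Sat(¬wait) = {m1, m2, m3}
AG ¬wait: greatest fixpoint, start Z0 = {m1, m2, m3}, keep only states in Sat with every successor in Z. Z1 = {m2, m3}; fixed.
Sat(AG ¬wait) = {m2, m3}
m2 ∈ Sat(AG ¬wait) = {m2, m3}, so the formula holds at m2.

Yes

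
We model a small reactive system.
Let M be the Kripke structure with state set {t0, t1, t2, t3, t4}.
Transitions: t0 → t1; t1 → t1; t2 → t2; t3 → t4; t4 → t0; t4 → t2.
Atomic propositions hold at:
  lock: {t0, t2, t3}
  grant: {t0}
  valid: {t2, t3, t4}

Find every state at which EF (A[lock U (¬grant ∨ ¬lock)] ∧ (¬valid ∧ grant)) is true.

Sat(¬grant) = {t1, t2, t3, t4}
Sat(¬lock) = {t1, t4}
Sat(¬grant ∨ ¬lock) = {t1, t2, t3, t4}
A[lock U (¬grant ∨ ¬lock)]: least fixpoint, start Z0 = Sat((¬grant ∨ ¬lock)) = {t1, t2, t3, t4}, add states in Sat(lock) with every successor in Z. Z1 = {t0, t1, t2, t3, t4}; fixed.
Sat(A[lock U (¬grant ∨ ¬lock)]) = {t0, t1, t2, t3, t4}
Sat(¬valid) = {t0, t1}
Sat(¬valid ∧ grant) = {t0}
Sat(A[lock U (¬grant ∨ ¬lock)] ∧ (¬valid ∧ grant)) = {t0}
EF (A[lock U (¬grant ∨ ¬lock)] ∧ (¬valid ∧ grant)): least fixpoint, start Z0 = {t0}, add states with some successor in Z. Z1 = {t0, t4}; Z2 = {t0, t3, t4}; fixed.
Sat(EF (A[lock U (¬grant ∨ ¬lock)] ∧ (¬valid ∧ grant))) = {t0, t3, t4}

{t0, t3, t4}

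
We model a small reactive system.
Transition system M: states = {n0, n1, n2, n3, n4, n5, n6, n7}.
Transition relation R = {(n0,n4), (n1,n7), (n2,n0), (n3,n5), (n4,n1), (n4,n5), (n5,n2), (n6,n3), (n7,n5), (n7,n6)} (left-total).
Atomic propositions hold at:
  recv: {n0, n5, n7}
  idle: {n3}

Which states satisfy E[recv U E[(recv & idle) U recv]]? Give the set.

{n0, n5, n7}

Sat(recv & idle) = ∅
E[(recv & idle) U recv]: least fixpoint, start Z0 = Sat(recv) = {n0, n5, n7}, add states in Sat(recv & idle) with some successor in Z. Already a fixed point.
Sat(E[(recv & idle) U recv]) = {n0, n5, n7}
E[recv U E[(recv & idle) U recv]]: least fixpoint, start Z0 = Sat(E[(recv & idle) U recv]) = {n0, n5, n7}, add states in Sat(recv) with some successor in Z. Already a fixed point.
Sat(E[recv U E[(recv & idle) U recv]]) = {n0, n5, n7}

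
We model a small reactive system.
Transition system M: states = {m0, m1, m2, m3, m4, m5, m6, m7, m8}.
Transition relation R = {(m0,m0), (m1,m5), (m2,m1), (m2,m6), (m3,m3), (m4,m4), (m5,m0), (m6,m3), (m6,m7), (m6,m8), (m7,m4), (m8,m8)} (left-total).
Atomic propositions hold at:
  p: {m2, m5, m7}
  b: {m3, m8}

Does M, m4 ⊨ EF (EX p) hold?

Sat(EX p) = {s : some successor in {m2, m5, m7}} = {m1, m6}
EF (EX p): least fixpoint, start Z0 = {m1, m6}, add states with some successor in Z. Z1 = {m1, m2, m6}; fixed.
Sat(EF (EX p)) = {m1, m2, m6}
m4 ∉ Sat(EF (EX p)) = {m1, m2, m6}, so the formula does not hold at m4.

No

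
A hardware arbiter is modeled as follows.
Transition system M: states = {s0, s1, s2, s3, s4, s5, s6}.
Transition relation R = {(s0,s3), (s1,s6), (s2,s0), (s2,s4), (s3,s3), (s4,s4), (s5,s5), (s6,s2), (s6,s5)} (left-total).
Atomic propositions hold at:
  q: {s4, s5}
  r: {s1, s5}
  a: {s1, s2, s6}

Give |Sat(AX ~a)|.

Sat(~a) = {s0, s3, s4, s5}
Sat(AX ~a) = {s : every successor in {s0, s3, s4, s5}} = {s0, s2, s3, s4, s5}
|Sat(AX ~a)| = |{s0, s2, s3, s4, s5}| = 5.

5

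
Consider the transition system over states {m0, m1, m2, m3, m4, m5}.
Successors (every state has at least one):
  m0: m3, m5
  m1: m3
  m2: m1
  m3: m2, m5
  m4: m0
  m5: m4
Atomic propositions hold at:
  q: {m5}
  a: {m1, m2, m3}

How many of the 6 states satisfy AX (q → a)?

Sat(q → a) = {m0, m1, m2, m3, m4}
Sat(AX (q → a)) = {s : every successor in {m0, m1, m2, m3, m4}} = {m1, m2, m4, m5}
|Sat(AX (q → a))| = |{m1, m2, m4, m5}| = 4.

4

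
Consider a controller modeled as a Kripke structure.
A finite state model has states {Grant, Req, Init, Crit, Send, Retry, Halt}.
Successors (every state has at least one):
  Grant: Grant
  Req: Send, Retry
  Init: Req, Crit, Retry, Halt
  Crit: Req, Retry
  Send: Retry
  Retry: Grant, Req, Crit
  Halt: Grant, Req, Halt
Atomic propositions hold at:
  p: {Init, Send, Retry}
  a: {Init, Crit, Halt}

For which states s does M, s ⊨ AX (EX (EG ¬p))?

Sat(¬p) = {Grant, Req, Crit, Halt}
EG ¬p: greatest fixpoint, start Z0 = {Grant, Req, Crit, Halt}, keep only states in Sat with some successor in Z. Z1 = {Grant, Crit, Halt}; Z2 = {Grant, Halt}; fixed.
Sat(EG ¬p) = {Grant, Halt}
Sat(EX (EG ¬p)) = {s : some successor in {Grant, Halt}} = {Grant, Init, Retry, Halt}
Sat(AX (EX (EG ¬p))) = {s : every successor in {Grant, Init, Retry, Halt}} = {Grant, Send}

{Grant, Send}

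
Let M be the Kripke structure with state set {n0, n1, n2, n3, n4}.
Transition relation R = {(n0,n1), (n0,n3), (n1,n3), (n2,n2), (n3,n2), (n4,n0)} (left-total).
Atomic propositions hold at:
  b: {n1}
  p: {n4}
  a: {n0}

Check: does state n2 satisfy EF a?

No

EF a: least fixpoint, start Z0 = {n0}, add states with some successor in Z. Z1 = {n0, n4}; fixed.
Sat(EF a) = {n0, n4}
n2 ∉ Sat(EF a) = {n0, n4}, so the formula does not hold at n2.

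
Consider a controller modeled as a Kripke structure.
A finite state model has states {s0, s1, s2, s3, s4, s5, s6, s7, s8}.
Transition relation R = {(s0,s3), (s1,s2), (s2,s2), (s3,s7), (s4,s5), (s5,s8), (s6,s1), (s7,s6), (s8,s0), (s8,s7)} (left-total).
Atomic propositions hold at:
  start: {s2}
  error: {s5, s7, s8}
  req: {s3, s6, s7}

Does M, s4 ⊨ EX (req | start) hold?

Sat(req | start) = {s2, s3, s6, s7}
Sat(EX (req | start)) = {s : some successor in {s2, s3, s6, s7}} = {s0, s1, s2, s3, s7, s8}
s4 ∉ Sat(EX (req | start)) = {s0, s1, s2, s3, s7, s8}, so the formula does not hold at s4.

No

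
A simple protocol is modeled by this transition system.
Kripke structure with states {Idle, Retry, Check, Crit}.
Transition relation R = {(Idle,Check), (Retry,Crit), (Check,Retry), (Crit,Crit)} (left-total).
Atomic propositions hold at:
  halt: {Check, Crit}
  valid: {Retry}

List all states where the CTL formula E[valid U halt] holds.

E[valid U halt]: least fixpoint, start Z0 = Sat(halt) = {Check, Crit}, add states in Sat(valid) with some successor in Z. Z1 = {Retry, Check, Crit}; fixed.
Sat(E[valid U halt]) = {Retry, Check, Crit}

{Retry, Check, Crit}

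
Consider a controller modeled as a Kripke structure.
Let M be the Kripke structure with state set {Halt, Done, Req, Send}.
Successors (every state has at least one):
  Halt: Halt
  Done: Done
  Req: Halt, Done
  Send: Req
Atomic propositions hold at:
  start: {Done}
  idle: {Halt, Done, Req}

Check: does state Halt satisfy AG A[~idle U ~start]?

Sat(~idle) = {Send}
Sat(~start) = {Halt, Req, Send}
A[~idle U ~start]: least fixpoint, start Z0 = Sat(~start) = {Halt, Req, Send}, add states in Sat(~idle) with every successor in Z. Already a fixed point.
Sat(A[~idle U ~start]) = {Halt, Req, Send}
AG A[~idle U ~start]: greatest fixpoint, start Z0 = {Halt, Req, Send}, keep only states in Sat with every successor in Z. Z1 = {Halt, Send}; Z2 = {Halt}; fixed.
Sat(AG A[~idle U ~start]) = {Halt}
Halt ∈ Sat(AG A[~idle U ~start]) = {Halt}, so the formula holds at Halt.

Yes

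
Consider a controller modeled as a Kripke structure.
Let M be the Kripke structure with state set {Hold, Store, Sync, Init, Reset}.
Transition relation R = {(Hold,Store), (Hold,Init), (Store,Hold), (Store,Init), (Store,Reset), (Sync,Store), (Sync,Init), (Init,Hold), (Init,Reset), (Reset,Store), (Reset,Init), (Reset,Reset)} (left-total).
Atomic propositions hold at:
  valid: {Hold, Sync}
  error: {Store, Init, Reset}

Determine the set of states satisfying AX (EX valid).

{Hold, Sync}

Sat(EX valid) = {s : some successor in {Hold, Sync}} = {Store, Init}
Sat(AX (EX valid)) = {s : every successor in {Store, Init}} = {Hold, Sync}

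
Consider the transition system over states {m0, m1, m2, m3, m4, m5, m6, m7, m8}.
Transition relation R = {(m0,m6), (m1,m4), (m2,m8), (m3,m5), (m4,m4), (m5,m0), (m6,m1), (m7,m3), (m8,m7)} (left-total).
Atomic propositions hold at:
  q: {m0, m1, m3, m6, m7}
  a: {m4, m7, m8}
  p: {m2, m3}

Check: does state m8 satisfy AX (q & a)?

Sat(q & a) = {m7}
Sat(AX (q & a)) = {s : every successor in {m7}} = {m8}
m8 ∈ Sat(AX (q & a)) = {m8}, so the formula holds at m8.

Yes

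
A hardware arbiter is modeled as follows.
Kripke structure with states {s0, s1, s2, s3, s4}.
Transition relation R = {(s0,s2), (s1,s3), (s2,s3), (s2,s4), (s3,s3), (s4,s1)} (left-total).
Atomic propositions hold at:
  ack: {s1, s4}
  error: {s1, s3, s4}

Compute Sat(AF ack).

{s1, s4}

AF ack: least fixpoint, start Z0 = {s1, s4}, add states with every successor in Z. Already a fixed point.
Sat(AF ack) = {s1, s4}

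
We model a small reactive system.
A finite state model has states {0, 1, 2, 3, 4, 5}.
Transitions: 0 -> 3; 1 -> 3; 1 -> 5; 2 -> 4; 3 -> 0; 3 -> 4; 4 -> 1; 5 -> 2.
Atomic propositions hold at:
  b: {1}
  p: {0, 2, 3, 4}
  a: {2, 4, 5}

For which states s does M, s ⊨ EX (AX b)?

{2, 3}

Sat(AX b) = {s : every successor in {1}} = {4}
Sat(EX (AX b)) = {s : some successor in {4}} = {2, 3}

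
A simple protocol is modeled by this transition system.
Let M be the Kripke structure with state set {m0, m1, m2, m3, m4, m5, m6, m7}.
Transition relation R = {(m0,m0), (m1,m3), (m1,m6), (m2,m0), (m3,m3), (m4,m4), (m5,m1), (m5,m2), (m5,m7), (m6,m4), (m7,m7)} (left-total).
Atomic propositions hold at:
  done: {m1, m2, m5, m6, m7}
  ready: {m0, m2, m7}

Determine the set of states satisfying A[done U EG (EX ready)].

Sat(EX ready) = {s : some successor in {m0, m2, m7}} = {m0, m2, m5, m7}
EG (EX ready): greatest fixpoint, start Z0 = {m0, m2, m5, m7}, keep only states in Sat with some successor in Z. Already a fixed point.
Sat(EG (EX ready)) = {m0, m2, m5, m7}
A[done U EG (EX ready)]: least fixpoint, start Z0 = Sat(EG (EX ready)) = {m0, m2, m5, m7}, add states in Sat(done) with every successor in Z. Already a fixed point.
Sat(A[done U EG (EX ready)]) = {m0, m2, m5, m7}

{m0, m2, m5, m7}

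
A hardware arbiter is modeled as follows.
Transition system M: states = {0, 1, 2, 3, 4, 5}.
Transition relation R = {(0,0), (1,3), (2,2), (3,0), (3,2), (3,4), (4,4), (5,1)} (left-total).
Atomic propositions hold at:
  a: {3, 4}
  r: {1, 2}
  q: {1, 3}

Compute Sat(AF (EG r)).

EG r: greatest fixpoint, start Z0 = {1, 2}, keep only states in Sat with some successor in Z. Z1 = {2}; fixed.
Sat(EG r) = {2}
AF (EG r): least fixpoint, start Z0 = {2}, add states with every successor in Z. Already a fixed point.
Sat(AF (EG r)) = {2}

{2}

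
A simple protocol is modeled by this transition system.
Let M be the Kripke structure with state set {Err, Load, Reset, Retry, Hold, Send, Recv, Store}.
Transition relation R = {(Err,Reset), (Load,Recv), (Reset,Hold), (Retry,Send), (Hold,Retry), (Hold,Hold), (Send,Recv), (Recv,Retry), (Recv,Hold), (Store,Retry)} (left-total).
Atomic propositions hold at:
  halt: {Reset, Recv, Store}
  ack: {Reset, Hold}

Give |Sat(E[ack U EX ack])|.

Sat(EX ack) = {s : some successor in {Reset, Hold}} = {Err, Reset, Hold, Recv}
E[ack U EX ack]: least fixpoint, start Z0 = Sat(EX ack) = {Err, Reset, Hold, Recv}, add states in Sat(ack) with some successor in Z. Already a fixed point.
Sat(E[ack U EX ack]) = {Err, Reset, Hold, Recv}
|Sat(E[ack U EX ack])| = |{Err, Reset, Hold, Recv}| = 4.

4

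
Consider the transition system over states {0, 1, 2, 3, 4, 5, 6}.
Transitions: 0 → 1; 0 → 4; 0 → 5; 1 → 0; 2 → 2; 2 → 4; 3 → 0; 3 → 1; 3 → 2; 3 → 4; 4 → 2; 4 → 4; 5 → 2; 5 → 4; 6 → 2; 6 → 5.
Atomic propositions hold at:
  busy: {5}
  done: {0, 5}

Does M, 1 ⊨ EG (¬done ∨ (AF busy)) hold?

No

Sat(¬done) = {1, 2, 3, 4, 6}
AF busy: least fixpoint, start Z0 = {5}, add states with every successor in Z. Already a fixed point.
Sat(AF busy) = {5}
Sat(¬done ∨ (AF busy)) = {1, 2, 3, 4, 5, 6}
EG (¬done ∨ (AF busy)): greatest fixpoint, start Z0 = {1, 2, 3, 4, 5, 6}, keep only states in Sat with some successor in Z. Z1 = {2, 3, 4, 5, 6}; fixed.
Sat(EG (¬done ∨ (AF busy))) = {2, 3, 4, 5, 6}
1 ∉ Sat(EG (¬done ∨ (AF busy))) = {2, 3, 4, 5, 6}, so the formula does not hold at 1.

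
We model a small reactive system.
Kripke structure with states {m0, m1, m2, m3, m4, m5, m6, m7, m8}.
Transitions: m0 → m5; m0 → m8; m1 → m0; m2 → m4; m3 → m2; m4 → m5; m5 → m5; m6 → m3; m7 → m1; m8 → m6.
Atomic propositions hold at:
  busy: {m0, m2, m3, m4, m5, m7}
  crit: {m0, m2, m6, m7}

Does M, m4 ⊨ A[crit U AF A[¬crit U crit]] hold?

Sat(¬crit) = {m1, m3, m4, m5, m8}
A[¬crit U crit]: least fixpoint, start Z0 = Sat(crit) = {m0, m2, m6, m7}, add states in Sat(¬crit) with every successor in Z. Z1 = {m0, m1, m2, m3, m6, m7, m8}; fixed.
Sat(A[¬crit U crit]) = {m0, m1, m2, m3, m6, m7, m8}
AF A[¬crit U crit]: least fixpoint, start Z0 = {m0, m1, m2, m3, m6, m7, m8}, add states with every successor in Z. Already a fixed point.
Sat(AF A[¬crit U crit]) = {m0, m1, m2, m3, m6, m7, m8}
A[crit U AF A[¬crit U crit]]: least fixpoint, start Z0 = Sat(AF A[¬crit U crit]) = {m0, m1, m2, m3, m6, m7, m8}, add states in Sat(crit) with every successor in Z. Already a fixed point.
Sat(A[crit U AF A[¬crit U crit]]) = {m0, m1, m2, m3, m6, m7, m8}
m4 ∉ Sat(A[crit U AF A[¬crit U crit]]) = {m0, m1, m2, m3, m6, m7, m8}, so the formula does not hold at m4.

No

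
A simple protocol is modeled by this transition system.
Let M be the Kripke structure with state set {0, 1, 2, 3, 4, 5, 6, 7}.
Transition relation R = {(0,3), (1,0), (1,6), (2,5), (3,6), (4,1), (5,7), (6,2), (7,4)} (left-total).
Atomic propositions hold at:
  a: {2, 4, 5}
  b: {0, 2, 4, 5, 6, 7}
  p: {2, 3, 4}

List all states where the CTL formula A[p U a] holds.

A[p U a]: least fixpoint, start Z0 = Sat(a) = {2, 4, 5}, add states in Sat(p) with every successor in Z. Already a fixed point.
Sat(A[p U a]) = {2, 4, 5}

{2, 4, 5}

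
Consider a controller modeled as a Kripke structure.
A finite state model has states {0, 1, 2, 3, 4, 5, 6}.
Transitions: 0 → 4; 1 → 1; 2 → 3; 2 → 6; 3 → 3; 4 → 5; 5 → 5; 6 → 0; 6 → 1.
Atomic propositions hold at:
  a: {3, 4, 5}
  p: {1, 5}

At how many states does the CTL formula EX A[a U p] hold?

A[a U p]: least fixpoint, start Z0 = Sat(p) = {1, 5}, add states in Sat(a) with every successor in Z. Z1 = {1, 4, 5}; fixed.
Sat(A[a U p]) = {1, 4, 5}
Sat(EX A[a U p]) = {s : some successor in {1, 4, 5}} = {0, 1, 4, 5, 6}
|Sat(EX A[a U p])| = |{0, 1, 4, 5, 6}| = 5.

5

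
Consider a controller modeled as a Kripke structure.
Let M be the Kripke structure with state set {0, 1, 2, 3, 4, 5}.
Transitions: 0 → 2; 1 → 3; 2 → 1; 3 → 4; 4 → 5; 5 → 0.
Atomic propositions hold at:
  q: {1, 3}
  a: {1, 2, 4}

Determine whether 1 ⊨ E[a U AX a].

Yes

Sat(AX a) = {s : every successor in {1, 2, 4}} = {0, 2, 3}
E[a U AX a]: least fixpoint, start Z0 = Sat(AX a) = {0, 2, 3}, add states in Sat(a) with some successor in Z. Z1 = {0, 1, 2, 3}; fixed.
Sat(E[a U AX a]) = {0, 1, 2, 3}
1 ∈ Sat(E[a U AX a]) = {0, 1, 2, 3}, so the formula holds at 1.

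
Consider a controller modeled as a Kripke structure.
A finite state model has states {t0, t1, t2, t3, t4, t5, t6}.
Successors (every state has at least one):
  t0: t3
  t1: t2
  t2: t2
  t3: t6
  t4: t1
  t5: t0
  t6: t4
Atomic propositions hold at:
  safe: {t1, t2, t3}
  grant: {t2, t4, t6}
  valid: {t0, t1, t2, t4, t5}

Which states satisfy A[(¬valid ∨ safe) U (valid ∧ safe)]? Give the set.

{t1, t2}

Sat(¬valid) = {t3, t6}
Sat(¬valid ∨ safe) = {t1, t2, t3, t6}
Sat(valid ∧ safe) = {t1, t2}
A[(¬valid ∨ safe) U (valid ∧ safe)]: least fixpoint, start Z0 = Sat((valid ∧ safe)) = {t1, t2}, add states in Sat(¬valid ∨ safe) with every successor in Z. Already a fixed point.
Sat(A[(¬valid ∨ safe) U (valid ∧ safe)]) = {t1, t2}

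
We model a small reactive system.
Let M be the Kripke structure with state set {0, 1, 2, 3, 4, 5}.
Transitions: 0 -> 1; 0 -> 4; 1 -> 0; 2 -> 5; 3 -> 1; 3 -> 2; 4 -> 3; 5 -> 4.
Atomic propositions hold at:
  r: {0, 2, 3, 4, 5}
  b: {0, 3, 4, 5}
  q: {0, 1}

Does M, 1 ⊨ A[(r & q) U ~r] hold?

Yes

Sat(r & q) = {0}
Sat(~r) = {1}
A[(r & q) U ~r]: least fixpoint, start Z0 = Sat(~r) = {1}, add states in Sat(r & q) with every successor in Z. Already a fixed point.
Sat(A[(r & q) U ~r]) = {1}
1 ∈ Sat(A[(r & q) U ~r]) = {1}, so the formula holds at 1.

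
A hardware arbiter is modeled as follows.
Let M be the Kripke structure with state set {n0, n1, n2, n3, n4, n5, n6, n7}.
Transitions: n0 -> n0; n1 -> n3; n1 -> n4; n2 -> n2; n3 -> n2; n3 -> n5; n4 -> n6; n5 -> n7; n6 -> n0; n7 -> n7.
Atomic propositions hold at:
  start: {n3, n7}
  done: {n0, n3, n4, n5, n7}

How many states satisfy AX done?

Sat(AX done) = {s : every successor in {n0, n3, n4, n5, n7}} = {n0, n1, n5, n6, n7}
|Sat(AX done)| = |{n0, n1, n5, n6, n7}| = 5.

5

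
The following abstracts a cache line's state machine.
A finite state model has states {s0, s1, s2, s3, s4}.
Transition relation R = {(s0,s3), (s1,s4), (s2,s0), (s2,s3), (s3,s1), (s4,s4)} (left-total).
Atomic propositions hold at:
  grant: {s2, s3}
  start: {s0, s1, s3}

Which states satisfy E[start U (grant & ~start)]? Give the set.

{s2}

Sat(~start) = {s2, s4}
Sat(grant & ~start) = {s2}
E[start U (grant & ~start)]: least fixpoint, start Z0 = Sat((grant & ~start)) = {s2}, add states in Sat(start) with some successor in Z. Already a fixed point.
Sat(E[start U (grant & ~start)]) = {s2}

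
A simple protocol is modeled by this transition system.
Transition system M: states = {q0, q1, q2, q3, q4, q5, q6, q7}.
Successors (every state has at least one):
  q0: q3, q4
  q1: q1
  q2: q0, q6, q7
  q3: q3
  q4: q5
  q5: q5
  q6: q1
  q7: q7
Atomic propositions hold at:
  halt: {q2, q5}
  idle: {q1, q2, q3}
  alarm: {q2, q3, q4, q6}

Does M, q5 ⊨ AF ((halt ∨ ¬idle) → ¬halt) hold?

No

Sat(¬idle) = {q0, q4, q5, q6, q7}
Sat(halt ∨ ¬idle) = {q0, q2, q4, q5, q6, q7}
Sat(¬halt) = {q0, q1, q3, q4, q6, q7}
Sat((halt ∨ ¬idle) → ¬halt) = {q0, q1, q3, q4, q6, q7}
AF ((halt ∨ ¬idle) → ¬halt): least fixpoint, start Z0 = {q0, q1, q3, q4, q6, q7}, add states with every successor in Z. Z1 = {q0, q1, q2, q3, q4, q6, q7}; fixed.
Sat(AF ((halt ∨ ¬idle) → ¬halt)) = {q0, q1, q2, q3, q4, q6, q7}
q5 ∉ Sat(AF ((halt ∨ ¬idle) → ¬halt)) = {q0, q1, q2, q3, q4, q6, q7}, so the formula does not hold at q5.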